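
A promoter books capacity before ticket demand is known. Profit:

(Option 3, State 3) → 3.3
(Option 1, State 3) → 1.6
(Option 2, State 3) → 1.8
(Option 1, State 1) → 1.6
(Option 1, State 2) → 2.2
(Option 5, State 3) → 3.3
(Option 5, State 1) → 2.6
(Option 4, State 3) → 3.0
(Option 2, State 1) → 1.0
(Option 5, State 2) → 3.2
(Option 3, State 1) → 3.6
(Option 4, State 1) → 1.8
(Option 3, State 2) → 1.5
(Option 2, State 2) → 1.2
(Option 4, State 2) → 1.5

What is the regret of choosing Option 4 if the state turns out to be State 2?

1.7

Best payoff under State 2 is 3.2.
Regret = 3.2 − 1.5 = 1.7.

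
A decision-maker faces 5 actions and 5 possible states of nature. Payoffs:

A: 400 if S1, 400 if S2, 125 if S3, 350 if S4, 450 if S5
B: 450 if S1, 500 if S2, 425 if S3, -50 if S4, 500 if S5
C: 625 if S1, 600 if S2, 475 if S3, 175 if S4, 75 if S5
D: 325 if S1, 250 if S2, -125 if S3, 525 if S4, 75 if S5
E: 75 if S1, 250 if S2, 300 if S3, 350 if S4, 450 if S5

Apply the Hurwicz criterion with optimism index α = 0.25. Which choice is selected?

C

A: 0.25·450 + 0.75·125 = 206.25
B: 0.25·500 + 0.75·(-50) = 87.5
C: 0.25·625 + 0.75·75 = 212.5
D: 0.25·525 + 0.75·(-125) = 37.5
E: 0.25·450 + 0.75·75 = 168.75
Highest Hurwicz score = 212.5 → C.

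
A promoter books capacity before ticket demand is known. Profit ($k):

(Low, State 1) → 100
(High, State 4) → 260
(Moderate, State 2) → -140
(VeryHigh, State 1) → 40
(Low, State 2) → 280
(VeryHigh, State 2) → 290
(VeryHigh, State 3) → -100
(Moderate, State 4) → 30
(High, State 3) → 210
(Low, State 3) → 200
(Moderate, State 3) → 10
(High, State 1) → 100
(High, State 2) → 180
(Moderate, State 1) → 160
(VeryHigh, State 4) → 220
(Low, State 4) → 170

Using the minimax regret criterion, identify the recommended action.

Column bests: State 1=160, State 2=290, State 3=210, State 4=260.
Low regrets: 60, 10, 10, 90 → max 90
Moderate regrets: 0, 430, 200, 230 → max 430
High regrets: 60, 110, 0, 0 → max 110
VeryHigh regrets: 120, 0, 310, 40 → max 310
Smallest max regret = 90 → Low.

Low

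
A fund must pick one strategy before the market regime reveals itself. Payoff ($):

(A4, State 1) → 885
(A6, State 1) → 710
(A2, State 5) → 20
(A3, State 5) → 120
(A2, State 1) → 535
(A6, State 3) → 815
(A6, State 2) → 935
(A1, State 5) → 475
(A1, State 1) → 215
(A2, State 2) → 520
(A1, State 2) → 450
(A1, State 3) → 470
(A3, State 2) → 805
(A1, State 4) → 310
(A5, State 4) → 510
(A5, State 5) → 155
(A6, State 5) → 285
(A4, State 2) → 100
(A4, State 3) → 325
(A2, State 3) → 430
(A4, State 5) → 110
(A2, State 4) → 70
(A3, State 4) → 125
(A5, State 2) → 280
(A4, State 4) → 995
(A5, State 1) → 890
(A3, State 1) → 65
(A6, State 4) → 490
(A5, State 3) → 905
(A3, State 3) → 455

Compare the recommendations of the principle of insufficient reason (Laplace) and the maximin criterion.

laplace → A6; maximin → A6 (agree)

Row averages: A1=384, A2=315, A3=314, A4=483, A5=548, A6=647
Highest average = 647 → A6.
Row minima: A1=215, A2=20, A3=65, A4=100, A5=155, A6=285
Best worst-case = 285 → A6.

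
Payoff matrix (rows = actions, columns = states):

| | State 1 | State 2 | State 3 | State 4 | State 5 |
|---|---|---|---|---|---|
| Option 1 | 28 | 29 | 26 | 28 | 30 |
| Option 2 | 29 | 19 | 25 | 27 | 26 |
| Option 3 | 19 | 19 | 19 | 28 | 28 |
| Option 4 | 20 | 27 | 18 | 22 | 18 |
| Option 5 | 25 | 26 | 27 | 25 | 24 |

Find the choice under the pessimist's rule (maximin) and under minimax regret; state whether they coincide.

Row minima: Option 1=26, Option 2=19, Option 3=19, Option 4=18, Option 5=24
Best worst-case = 26 → Option 1.
Column bests: State 1=29, State 2=29, State 3=27, State 4=28, State 5=30.
Option 1 regrets: 1, 0, 1, 0, 0 → max 1
Option 2 regrets: 0, 10, 2, 1, 4 → max 10
Option 3 regrets: 10, 10, 8, 0, 2 → max 10
Option 4 regrets: 9, 2, 9, 6, 12 → max 12
Option 5 regrets: 4, 3, 0, 3, 6 → max 6
Smallest max regret = 1 → Option 1.

maximin → Option 1; minimax regret → Option 1 (agree)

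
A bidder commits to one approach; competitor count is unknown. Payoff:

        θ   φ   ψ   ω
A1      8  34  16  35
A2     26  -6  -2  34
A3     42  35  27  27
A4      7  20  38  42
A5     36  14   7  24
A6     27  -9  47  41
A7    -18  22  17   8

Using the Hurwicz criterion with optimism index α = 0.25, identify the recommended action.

A3

A1: 0.25·35 + 0.75·8 = 14.75
A2: 0.25·34 + 0.75·(-6) = 4
A3: 0.25·42 + 0.75·27 = 30.75
A4: 0.25·42 + 0.75·7 = 15.75
A5: 0.25·36 + 0.75·7 = 14.25
A6: 0.25·47 + 0.75·(-9) = 5
A7: 0.25·22 + 0.75·(-18) = -8
Highest Hurwicz score = 30.75 → A3.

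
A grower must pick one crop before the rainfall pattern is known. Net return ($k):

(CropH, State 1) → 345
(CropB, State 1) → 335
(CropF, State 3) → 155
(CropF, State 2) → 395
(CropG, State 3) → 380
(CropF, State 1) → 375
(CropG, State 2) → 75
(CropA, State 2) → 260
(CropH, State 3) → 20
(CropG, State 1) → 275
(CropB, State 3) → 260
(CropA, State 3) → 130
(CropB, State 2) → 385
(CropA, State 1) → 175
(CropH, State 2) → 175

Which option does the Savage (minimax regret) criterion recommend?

CropB

Column bests: State 1=375, State 2=395, State 3=380.
CropA regrets: 200, 135, 250 → max 250
CropF regrets: 0, 0, 225 → max 225
CropG regrets: 100, 320, 0 → max 320
CropB regrets: 40, 10, 120 → max 120
CropH regrets: 30, 220, 360 → max 360
Smallest max regret = 120 → CropB.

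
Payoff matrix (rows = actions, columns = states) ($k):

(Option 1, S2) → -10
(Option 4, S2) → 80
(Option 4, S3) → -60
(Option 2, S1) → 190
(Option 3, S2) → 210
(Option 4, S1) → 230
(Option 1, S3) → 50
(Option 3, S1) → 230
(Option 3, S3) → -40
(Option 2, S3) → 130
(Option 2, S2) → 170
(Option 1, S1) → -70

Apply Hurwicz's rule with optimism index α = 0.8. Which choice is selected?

Option 2

Option 1: 0.8·50 + 0.2·(-70) = 26
Option 2: 0.8·190 + 0.2·130 = 178
Option 3: 0.8·230 + 0.2·(-40) = 176
Option 4: 0.8·230 + 0.2·(-60) = 172
Highest Hurwicz score = 178 → Option 2.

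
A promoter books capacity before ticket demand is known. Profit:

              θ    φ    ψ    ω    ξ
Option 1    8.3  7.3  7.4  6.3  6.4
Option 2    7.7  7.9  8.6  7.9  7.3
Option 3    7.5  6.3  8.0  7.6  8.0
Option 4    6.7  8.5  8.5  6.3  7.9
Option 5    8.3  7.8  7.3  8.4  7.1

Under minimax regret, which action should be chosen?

Column bests: θ=8.3, φ=8.5, ψ=8.6, ω=8.4, ξ=8.0.
Option 1 regrets: 0.0, 1.2, 1.2, 2.1, 1.6 → max 2.1
Option 2 regrets: 0.6, 0.6, 0.0, 0.5, 0.7 → max 0.7
Option 3 regrets: 0.8, 2.2, 0.6, 0.8, 0.0 → max 2.2
Option 4 regrets: 1.6, 0.0, 0.1, 2.1, 0.1 → max 2.1
Option 5 regrets: 0.0, 0.7, 1.3, 0.0, 0.9 → max 1.3
Smallest max regret = 0.7 → Option 2.

Option 2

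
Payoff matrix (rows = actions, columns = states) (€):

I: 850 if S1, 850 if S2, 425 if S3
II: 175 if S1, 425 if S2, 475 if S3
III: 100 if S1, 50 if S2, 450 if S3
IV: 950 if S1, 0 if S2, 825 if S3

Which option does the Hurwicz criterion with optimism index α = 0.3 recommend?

I: 0.3·850 + 0.7·425 = 552.5
II: 0.3·475 + 0.7·175 = 265
III: 0.3·450 + 0.7·50 = 170
IV: 0.3·950 + 0.7·0 = 285
Highest Hurwicz score = 552.5 → I.

I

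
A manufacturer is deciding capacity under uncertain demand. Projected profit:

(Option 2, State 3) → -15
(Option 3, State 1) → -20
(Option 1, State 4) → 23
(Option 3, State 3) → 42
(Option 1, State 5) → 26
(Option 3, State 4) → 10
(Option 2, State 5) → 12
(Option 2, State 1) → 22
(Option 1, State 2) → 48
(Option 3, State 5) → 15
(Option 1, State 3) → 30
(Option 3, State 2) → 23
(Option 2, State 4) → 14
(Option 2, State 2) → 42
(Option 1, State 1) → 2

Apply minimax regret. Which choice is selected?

Option 1

Column bests: State 1=22, State 2=48, State 3=42, State 4=23, State 5=26.
Option 1 regrets: 20, 0, 12, 0, 0 → max 20
Option 2 regrets: 0, 6, 57, 9, 14 → max 57
Option 3 regrets: 42, 25, 0, 13, 11 → max 42
Smallest max regret = 20 → Option 1.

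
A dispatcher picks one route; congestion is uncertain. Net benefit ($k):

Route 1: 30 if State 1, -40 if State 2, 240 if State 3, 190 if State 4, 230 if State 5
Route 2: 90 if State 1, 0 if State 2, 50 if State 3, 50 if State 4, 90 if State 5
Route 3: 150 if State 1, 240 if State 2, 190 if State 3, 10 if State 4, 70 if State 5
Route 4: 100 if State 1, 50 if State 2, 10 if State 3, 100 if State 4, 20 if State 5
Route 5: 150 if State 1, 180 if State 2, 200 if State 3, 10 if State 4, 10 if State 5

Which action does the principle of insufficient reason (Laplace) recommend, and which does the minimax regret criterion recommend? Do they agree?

laplace → Route 3; minimax regret → Route 3 (agree)

Row averages: Route 1=130, Route 2=56, Route 3=132, Route 4=56, Route 5=110
Highest average = 132 → Route 3.
Column bests: State 1=150, State 2=240, State 3=240, State 4=190, State 5=230.
Route 1 regrets: 120, 280, 0, 0, 0 → max 280
Route 2 regrets: 60, 240, 190, 140, 140 → max 240
Route 3 regrets: 0, 0, 50, 180, 160 → max 180
Route 4 regrets: 50, 190, 230, 90, 210 → max 230
Route 5 regrets: 0, 60, 40, 180, 220 → max 220
Smallest max regret = 180 → Route 3.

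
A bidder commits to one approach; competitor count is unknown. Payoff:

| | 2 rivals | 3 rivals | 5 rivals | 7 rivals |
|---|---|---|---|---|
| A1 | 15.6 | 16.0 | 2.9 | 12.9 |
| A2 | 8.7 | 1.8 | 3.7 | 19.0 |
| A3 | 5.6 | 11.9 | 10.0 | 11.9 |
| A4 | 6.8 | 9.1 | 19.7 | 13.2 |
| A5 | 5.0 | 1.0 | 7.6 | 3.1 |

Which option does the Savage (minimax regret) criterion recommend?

A4

Column bests: 2 rivals=15.6, 3 rivals=16.0, 5 rivals=19.7, 7 rivals=19.0.
A1 regrets: 0.0, 0.0, 16.8, 6.1 → max 16.8
A2 regrets: 6.9, 14.2, 16.0, 0.0 → max 16.0
A3 regrets: 10.0, 4.1, 9.7, 7.1 → max 10.0
A4 regrets: 8.8, 6.9, 0.0, 5.8 → max 8.8
A5 regrets: 10.6, 15.0, 12.1, 15.9 → max 15.9
Smallest max regret = 8.8 → A4.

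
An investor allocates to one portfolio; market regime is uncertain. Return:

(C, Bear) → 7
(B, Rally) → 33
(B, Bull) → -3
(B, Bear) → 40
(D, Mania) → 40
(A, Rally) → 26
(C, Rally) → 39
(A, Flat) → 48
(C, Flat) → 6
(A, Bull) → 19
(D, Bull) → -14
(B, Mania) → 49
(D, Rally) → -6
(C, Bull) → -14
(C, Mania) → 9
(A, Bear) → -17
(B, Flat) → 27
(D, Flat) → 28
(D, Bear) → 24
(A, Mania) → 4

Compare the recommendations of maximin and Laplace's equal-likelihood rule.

maximin → B; laplace → B (agree)

Row minima: A=-17, B=-3, C=-14, D=-14
Best worst-case = -3 → B.
Row averages: A=16, B=29.2, C=9.4, D=14.4
Highest average = 29.2 → B.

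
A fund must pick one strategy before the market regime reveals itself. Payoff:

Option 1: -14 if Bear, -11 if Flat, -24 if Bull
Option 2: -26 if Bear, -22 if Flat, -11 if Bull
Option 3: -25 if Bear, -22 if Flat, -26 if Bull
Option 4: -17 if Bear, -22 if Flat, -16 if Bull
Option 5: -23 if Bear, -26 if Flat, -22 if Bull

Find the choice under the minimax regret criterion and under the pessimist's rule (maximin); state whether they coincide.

Column bests: Bear=-14, Flat=-11, Bull=-11.
Option 1 regrets: 0, 0, 13 → max 13
Option 2 regrets: 12, 11, 0 → max 12
Option 3 regrets: 11, 11, 15 → max 15
Option 4 regrets: 3, 11, 5 → max 11
Option 5 regrets: 9, 15, 11 → max 15
Smallest max regret = 11 → Option 4.
Row minima: Option 1=-24, Option 2=-26, Option 3=-26, Option 4=-22, Option 5=-26
Best worst-case = -22 → Option 4.

minimax regret → Option 4; maximin → Option 4 (agree)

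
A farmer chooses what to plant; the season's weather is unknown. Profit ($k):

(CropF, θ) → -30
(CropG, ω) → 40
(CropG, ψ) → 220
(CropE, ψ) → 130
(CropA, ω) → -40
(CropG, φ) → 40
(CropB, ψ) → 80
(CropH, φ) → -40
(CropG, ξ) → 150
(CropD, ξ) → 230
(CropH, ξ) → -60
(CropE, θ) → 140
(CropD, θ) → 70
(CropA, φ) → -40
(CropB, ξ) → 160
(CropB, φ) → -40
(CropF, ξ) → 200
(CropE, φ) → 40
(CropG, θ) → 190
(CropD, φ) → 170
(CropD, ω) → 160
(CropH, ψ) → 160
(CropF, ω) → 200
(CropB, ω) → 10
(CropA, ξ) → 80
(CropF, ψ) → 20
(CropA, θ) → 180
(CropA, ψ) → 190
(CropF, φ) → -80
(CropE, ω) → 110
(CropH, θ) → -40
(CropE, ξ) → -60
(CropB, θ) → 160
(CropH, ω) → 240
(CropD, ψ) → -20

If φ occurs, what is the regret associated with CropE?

130

Best payoff under φ is 170.
Regret = 170 − 40 = 130.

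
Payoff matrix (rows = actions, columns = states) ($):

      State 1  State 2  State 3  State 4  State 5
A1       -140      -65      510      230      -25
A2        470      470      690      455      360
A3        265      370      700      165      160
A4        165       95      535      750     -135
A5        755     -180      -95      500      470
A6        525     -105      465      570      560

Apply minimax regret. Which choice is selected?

Column bests: State 1=755, State 2=470, State 3=700, State 4=750, State 5=560.
A1 regrets: 895, 535, 190, 520, 585 → max 895
A2 regrets: 285, 0, 10, 295, 200 → max 295
A3 regrets: 490, 100, 0, 585, 400 → max 585
A4 regrets: 590, 375, 165, 0, 695 → max 695
A5 regrets: 0, 650, 795, 250, 90 → max 795
A6 regrets: 230, 575, 235, 180, 0 → max 575
Smallest max regret = 295 → A2.

A2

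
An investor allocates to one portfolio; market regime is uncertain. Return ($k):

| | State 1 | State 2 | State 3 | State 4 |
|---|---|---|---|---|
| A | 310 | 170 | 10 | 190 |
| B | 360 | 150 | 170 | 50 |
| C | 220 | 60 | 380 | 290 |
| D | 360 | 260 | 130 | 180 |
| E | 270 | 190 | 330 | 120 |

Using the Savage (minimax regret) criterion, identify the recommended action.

Column bests: State 1=360, State 2=260, State 3=380, State 4=290.
A regrets: 50, 90, 370, 100 → max 370
B regrets: 0, 110, 210, 240 → max 240
C regrets: 140, 200, 0, 0 → max 200
D regrets: 0, 0, 250, 110 → max 250
E regrets: 90, 70, 50, 170 → max 170
Smallest max regret = 170 → E.

E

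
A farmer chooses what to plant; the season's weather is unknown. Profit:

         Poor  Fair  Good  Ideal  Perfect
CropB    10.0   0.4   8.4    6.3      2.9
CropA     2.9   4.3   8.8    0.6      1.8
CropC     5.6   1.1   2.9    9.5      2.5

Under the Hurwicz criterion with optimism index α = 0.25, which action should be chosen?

CropB: 0.25·10.0 + 0.75·0.4 = 2.8
CropA: 0.25·8.8 + 0.75·0.6 = 2.65
CropC: 0.25·9.5 + 0.75·1.1 = 3.2
Highest Hurwicz score = 3.2 → CropC.

CropC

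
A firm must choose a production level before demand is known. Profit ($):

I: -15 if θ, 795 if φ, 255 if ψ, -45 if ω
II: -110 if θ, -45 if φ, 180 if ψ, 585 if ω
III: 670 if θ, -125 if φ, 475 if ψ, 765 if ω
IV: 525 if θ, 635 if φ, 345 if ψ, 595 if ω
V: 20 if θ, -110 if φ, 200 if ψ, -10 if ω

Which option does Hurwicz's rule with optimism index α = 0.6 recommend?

IV

I: 0.6·795 + 0.4·(-45) = 459
II: 0.6·585 + 0.4·(-110) = 307
III: 0.6·765 + 0.4·(-125) = 409
IV: 0.6·635 + 0.4·345 = 519
V: 0.6·200 + 0.4·(-110) = 76
Highest Hurwicz score = 519 → IV.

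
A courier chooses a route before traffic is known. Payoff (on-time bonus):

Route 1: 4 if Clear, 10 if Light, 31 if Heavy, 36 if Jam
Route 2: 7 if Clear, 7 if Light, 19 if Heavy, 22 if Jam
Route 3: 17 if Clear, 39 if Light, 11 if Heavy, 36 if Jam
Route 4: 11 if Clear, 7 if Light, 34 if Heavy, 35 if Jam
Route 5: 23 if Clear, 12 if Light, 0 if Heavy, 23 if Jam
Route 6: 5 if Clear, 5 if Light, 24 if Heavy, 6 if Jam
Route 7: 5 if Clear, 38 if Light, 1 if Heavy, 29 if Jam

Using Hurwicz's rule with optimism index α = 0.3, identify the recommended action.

Route 3

Route 1: 0.3·36 + 0.7·4 = 13.6
Route 2: 0.3·22 + 0.7·7 = 11.5
Route 3: 0.3·39 + 0.7·11 = 19.4
Route 4: 0.3·35 + 0.7·7 = 15.4
Route 5: 0.3·23 + 0.7·0 = 6.9
Route 6: 0.3·24 + 0.7·5 = 10.7
Route 7: 0.3·38 + 0.7·1 = 12.1
Highest Hurwicz score = 19.4 → Route 3.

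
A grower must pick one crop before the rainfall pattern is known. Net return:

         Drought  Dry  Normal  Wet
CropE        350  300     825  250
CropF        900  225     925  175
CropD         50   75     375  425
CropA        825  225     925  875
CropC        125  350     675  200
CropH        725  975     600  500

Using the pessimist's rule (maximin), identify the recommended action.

CropH

Row minima: CropE=250, CropF=175, CropD=50, CropA=225, CropC=125, CropH=500
Best worst-case = 500 → CropH.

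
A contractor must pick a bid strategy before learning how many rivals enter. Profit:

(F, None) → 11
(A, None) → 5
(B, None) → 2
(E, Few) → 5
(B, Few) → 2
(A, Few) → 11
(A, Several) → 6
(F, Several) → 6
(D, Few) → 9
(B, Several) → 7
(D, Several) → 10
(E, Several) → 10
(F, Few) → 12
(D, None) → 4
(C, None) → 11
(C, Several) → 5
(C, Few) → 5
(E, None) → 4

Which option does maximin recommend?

F

Row minima: A=5, B=2, C=5, D=4, E=4, F=6
Best worst-case = 6 → F.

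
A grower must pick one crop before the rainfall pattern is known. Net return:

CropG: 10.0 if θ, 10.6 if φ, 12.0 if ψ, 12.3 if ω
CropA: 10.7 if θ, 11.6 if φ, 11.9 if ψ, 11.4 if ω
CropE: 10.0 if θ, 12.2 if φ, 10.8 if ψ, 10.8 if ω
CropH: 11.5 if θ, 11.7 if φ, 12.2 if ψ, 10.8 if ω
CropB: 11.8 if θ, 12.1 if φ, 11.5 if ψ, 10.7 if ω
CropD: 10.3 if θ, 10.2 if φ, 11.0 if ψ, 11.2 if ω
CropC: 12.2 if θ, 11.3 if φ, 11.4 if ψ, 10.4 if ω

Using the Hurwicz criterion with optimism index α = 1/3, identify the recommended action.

CropG: 1/3·12.3 + 2/3·10.0 = 323/30
CropA: 1/3·11.9 + 2/3·10.7 = 11.1
CropE: 1/3·12.2 + 2/3·10.0 = 161/15
CropH: 1/3·12.2 + 2/3·10.8 = 169/15
CropB: 1/3·12.1 + 2/3·10.7 = 67/6
CropD: 1/3·11.2 + 2/3·10.2 = 158/15
CropC: 1/3·12.2 + 2/3·10.4 = 11
Highest Hurwicz score = 169/15 → CropH.

CropH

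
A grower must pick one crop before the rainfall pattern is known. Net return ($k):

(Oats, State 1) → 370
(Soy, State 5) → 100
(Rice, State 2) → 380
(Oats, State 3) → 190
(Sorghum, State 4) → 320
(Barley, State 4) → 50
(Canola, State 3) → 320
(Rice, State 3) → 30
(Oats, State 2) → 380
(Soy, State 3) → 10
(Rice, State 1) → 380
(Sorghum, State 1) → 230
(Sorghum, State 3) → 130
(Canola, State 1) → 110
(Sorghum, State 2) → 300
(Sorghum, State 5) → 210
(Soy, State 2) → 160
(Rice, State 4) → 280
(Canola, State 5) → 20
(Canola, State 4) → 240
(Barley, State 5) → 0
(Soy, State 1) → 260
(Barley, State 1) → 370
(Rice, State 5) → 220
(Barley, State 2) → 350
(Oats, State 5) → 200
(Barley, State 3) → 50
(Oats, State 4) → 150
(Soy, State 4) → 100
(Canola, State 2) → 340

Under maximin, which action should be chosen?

Oats

Row minima: Sorghum=130, Oats=150, Rice=30, Canola=20, Soy=10, Barley=0
Best worst-case = 150 → Oats.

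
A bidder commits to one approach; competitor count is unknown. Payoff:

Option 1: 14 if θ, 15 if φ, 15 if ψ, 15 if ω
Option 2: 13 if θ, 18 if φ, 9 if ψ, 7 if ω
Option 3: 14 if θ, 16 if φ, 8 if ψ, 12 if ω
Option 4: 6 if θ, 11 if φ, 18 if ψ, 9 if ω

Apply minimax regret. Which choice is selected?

Option 1

Column bests: θ=14, φ=18, ψ=18, ω=15.
Option 1 regrets: 0, 3, 3, 0 → max 3
Option 2 regrets: 1, 0, 9, 8 → max 9
Option 3 regrets: 0, 2, 10, 3 → max 10
Option 4 regrets: 8, 7, 0, 6 → max 8
Smallest max regret = 3 → Option 1.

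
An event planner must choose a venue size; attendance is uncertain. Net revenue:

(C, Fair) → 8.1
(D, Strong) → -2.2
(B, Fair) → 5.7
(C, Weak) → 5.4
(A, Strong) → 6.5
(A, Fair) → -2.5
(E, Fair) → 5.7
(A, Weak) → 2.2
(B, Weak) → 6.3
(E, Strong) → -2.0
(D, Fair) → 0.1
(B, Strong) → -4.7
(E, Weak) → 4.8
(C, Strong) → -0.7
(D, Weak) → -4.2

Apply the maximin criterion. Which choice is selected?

C

Row minima: A=-2.5, B=-4.7, C=-0.7, D=-4.2, E=-2.0
Best worst-case = -0.7 → C.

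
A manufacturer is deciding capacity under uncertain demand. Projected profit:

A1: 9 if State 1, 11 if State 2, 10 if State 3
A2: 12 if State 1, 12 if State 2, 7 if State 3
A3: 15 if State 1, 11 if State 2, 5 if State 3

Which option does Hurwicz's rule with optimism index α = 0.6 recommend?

A1: 0.6·11 + 0.4·9 = 10.2
A2: 0.6·12 + 0.4·7 = 10
A3: 0.6·15 + 0.4·5 = 11
Highest Hurwicz score = 11 → A3.

A3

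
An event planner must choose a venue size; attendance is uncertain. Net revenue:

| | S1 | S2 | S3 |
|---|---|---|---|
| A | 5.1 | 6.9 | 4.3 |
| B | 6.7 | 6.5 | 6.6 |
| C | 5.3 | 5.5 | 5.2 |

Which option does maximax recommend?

A

Row maxima: A=6.9, B=6.7, C=5.5
Best best-case = 6.9 → A.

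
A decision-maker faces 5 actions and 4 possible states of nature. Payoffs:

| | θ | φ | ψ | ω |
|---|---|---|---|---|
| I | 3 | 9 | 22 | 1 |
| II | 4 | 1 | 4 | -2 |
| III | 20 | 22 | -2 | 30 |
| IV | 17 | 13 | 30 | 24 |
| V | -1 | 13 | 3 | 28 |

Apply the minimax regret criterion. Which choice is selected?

IV

Column bests: θ=20, φ=22, ψ=30, ω=30.
I regrets: 17, 13, 8, 29 → max 29
II regrets: 16, 21, 26, 32 → max 32
III regrets: 0, 0, 32, 0 → max 32
IV regrets: 3, 9, 0, 6 → max 9
V regrets: 21, 9, 27, 2 → max 27
Smallest max regret = 9 → IV.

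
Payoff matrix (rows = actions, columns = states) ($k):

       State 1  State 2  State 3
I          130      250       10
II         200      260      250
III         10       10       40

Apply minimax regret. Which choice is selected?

II

Column bests: State 1=200, State 2=260, State 3=250.
I regrets: 70, 10, 240 → max 240
II regrets: 0, 0, 0 → max 0
III regrets: 190, 250, 210 → max 250
Smallest max regret = 0 → II.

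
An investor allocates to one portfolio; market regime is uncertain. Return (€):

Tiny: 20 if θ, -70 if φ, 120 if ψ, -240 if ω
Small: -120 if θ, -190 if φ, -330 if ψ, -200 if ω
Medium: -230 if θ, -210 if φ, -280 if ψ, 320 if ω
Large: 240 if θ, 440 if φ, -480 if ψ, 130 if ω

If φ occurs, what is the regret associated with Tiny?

510

Best payoff under φ is 440.
Regret = 440 − (-70) = 510.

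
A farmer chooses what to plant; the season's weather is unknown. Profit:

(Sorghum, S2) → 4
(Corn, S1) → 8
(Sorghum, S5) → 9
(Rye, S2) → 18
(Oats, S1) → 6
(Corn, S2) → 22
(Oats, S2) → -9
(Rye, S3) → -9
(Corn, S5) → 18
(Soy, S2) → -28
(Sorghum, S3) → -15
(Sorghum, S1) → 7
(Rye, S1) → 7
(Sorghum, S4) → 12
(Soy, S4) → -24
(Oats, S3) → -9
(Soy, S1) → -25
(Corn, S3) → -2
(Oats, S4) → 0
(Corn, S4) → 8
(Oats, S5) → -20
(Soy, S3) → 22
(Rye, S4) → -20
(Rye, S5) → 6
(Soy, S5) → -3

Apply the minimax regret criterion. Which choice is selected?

Corn

Column bests: S1=8, S2=22, S3=22, S4=12, S5=18.
Soy regrets: 33, 50, 0, 36, 21 → max 50
Sorghum regrets: 1, 18, 37, 0, 9 → max 37
Rye regrets: 1, 4, 31, 32, 12 → max 32
Corn regrets: 0, 0, 24, 4, 0 → max 24
Oats regrets: 2, 31, 31, 12, 38 → max 38
Smallest max regret = 24 → Corn.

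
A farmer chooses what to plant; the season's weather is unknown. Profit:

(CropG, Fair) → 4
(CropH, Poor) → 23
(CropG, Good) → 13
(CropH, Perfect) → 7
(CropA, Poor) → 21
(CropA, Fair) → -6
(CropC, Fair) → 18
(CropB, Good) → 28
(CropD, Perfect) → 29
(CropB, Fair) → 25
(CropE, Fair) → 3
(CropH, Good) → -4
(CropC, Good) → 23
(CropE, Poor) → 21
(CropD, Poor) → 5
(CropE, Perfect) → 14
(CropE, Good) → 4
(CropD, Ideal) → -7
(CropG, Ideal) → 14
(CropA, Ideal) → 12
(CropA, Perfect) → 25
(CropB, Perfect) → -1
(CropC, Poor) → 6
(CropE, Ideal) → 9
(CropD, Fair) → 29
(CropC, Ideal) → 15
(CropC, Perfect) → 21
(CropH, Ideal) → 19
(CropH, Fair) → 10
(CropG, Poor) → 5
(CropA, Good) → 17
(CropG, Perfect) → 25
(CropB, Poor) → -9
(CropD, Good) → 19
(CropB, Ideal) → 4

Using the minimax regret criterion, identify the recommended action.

CropC

Column bests: Poor=23, Fair=29, Good=28, Ideal=19, Perfect=29.
CropB regrets: 32, 4, 0, 15, 30 → max 32
CropH regrets: 0, 19, 32, 0, 22 → max 32
CropA regrets: 2, 35, 11, 7, 4 → max 35
CropD regrets: 18, 0, 9, 26, 0 → max 26
CropC regrets: 17, 11, 5, 4, 8 → max 17
CropE regrets: 2, 26, 24, 10, 15 → max 26
CropG regrets: 18, 25, 15, 5, 4 → max 25
Smallest max regret = 17 → CropC.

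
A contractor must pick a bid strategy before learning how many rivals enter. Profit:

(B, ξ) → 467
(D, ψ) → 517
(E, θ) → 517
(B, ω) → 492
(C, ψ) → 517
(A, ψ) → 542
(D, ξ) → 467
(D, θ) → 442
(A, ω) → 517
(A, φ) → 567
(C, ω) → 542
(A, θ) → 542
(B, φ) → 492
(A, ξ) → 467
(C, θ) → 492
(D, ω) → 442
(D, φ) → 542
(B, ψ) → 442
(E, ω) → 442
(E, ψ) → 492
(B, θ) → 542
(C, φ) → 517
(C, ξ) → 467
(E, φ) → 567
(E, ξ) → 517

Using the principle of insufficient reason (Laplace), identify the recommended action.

A

Row averages: A=527, B=487, C=507, D=482, E=507
Highest average = 527 → A.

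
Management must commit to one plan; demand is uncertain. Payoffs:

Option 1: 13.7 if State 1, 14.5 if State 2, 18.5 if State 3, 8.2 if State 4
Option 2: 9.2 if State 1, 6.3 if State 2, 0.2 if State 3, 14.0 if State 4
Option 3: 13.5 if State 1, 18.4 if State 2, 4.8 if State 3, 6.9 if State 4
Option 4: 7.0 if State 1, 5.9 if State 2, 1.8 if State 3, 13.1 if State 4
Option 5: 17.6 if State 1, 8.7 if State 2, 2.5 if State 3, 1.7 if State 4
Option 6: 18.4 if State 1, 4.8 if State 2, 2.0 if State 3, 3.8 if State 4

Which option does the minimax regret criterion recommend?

Option 1

Column bests: State 1=18.4, State 2=18.4, State 3=18.5, State 4=14.0.
Option 1 regrets: 4.7, 3.9, 0.0, 5.8 → max 5.8
Option 2 regrets: 9.2, 12.1, 18.3, 0.0 → max 18.3
Option 3 regrets: 4.9, 0.0, 13.7, 7.1 → max 13.7
Option 4 regrets: 11.4, 12.5, 16.7, 0.9 → max 16.7
Option 5 regrets: 0.8, 9.7, 16.0, 12.3 → max 16.0
Option 6 regrets: 0.0, 13.6, 16.5, 10.2 → max 16.5
Smallest max regret = 5.8 → Option 1.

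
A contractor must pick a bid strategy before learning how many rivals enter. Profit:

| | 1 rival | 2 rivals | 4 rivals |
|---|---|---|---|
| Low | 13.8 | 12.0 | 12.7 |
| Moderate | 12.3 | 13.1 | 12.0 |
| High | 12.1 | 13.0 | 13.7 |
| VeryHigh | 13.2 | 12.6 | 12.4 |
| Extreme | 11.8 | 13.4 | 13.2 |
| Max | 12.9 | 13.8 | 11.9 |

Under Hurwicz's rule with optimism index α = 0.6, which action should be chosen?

Low: 0.6·13.8 + 0.4·12.0 = 13.08
Moderate: 0.6·13.1 + 0.4·12.0 = 12.66
High: 0.6·13.7 + 0.4·12.1 = 13.06
VeryHigh: 0.6·13.2 + 0.4·12.4 = 12.88
Extreme: 0.6·13.4 + 0.4·11.8 = 12.76
Max: 0.6·13.8 + 0.4·11.9 = 13.04
Highest Hurwicz score = 13.08 → Low.

Low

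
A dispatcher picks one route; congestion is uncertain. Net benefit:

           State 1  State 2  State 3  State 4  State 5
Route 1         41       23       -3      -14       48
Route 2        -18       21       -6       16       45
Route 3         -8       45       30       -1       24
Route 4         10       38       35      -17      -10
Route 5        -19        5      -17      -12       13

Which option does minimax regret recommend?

Route 1

Column bests: State 1=41, State 2=45, State 3=35, State 4=16, State 5=48.
Route 1 regrets: 0, 22, 38, 30, 0 → max 38
Route 2 regrets: 59, 24, 41, 0, 3 → max 59
Route 3 regrets: 49, 0, 5, 17, 24 → max 49
Route 4 regrets: 31, 7, 0, 33, 58 → max 58
Route 5 regrets: 60, 40, 52, 28, 35 → max 60
Smallest max regret = 38 → Route 1.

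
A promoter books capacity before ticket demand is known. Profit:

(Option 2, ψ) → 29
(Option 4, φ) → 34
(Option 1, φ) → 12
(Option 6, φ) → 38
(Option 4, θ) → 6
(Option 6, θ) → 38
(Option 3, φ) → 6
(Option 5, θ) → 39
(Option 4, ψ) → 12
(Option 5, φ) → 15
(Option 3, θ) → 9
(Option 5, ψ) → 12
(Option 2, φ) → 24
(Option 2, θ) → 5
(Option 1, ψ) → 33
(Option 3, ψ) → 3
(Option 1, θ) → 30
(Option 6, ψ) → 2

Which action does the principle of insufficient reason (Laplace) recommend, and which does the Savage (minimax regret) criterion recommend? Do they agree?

laplace → Option 6; minimax regret → Option 5 (disagree)

Row averages: Option 1=25, Option 2=58/3, Option 3=6, Option 4=52/3, Option 5=22, Option 6=26
Highest average = 26 → Option 6.
Column bests: θ=39, φ=38, ψ=33.
Option 1 regrets: 9, 26, 0 → max 26
Option 2 regrets: 34, 14, 4 → max 34
Option 3 regrets: 30, 32, 30 → max 32
Option 4 regrets: 33, 4, 21 → max 33
Option 5 regrets: 0, 23, 21 → max 23
Option 6 regrets: 1, 0, 31 → max 31
Smallest max regret = 23 → Option 5.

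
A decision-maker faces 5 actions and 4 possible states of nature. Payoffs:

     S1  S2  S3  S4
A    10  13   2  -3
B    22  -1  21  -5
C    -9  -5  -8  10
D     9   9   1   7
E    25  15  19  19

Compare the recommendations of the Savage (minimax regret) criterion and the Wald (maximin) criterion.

Column bests: S1=25, S2=15, S3=21, S4=19.
A regrets: 15, 2, 19, 22 → max 22
B regrets: 3, 16, 0, 24 → max 24
C regrets: 34, 20, 29, 9 → max 34
D regrets: 16, 6, 20, 12 → max 20
E regrets: 0, 0, 2, 0 → max 2
Smallest max regret = 2 → E.
Row minima: A=-3, B=-5, C=-9, D=1, E=15
Best worst-case = 15 → E.

minimax regret → E; maximin → E (agree)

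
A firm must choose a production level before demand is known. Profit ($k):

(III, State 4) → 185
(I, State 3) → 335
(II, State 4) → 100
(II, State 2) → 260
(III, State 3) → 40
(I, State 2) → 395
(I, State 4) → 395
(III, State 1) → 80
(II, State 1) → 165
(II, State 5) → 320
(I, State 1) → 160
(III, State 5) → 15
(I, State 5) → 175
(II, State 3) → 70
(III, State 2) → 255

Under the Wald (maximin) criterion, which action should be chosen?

I

Row minima: I=160, II=70, III=15
Best worst-case = 160 → I.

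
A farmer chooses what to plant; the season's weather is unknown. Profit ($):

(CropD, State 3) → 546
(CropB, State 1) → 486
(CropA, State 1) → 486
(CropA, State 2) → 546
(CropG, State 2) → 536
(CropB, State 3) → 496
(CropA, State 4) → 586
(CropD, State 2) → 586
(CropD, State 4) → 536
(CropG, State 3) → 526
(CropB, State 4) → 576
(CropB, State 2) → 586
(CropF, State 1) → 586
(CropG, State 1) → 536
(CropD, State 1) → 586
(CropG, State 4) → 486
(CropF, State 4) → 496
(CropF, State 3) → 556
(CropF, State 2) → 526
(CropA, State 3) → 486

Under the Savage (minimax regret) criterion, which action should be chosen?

CropD

Column bests: State 1=586, State 2=586, State 3=556, State 4=586.
CropB regrets: 100, 0, 60, 10 → max 100
CropG regrets: 50, 50, 30, 100 → max 100
CropF regrets: 0, 60, 0, 90 → max 90
CropA regrets: 100, 40, 70, 0 → max 100
CropD regrets: 0, 0, 10, 50 → max 50
Smallest max regret = 50 → CropD.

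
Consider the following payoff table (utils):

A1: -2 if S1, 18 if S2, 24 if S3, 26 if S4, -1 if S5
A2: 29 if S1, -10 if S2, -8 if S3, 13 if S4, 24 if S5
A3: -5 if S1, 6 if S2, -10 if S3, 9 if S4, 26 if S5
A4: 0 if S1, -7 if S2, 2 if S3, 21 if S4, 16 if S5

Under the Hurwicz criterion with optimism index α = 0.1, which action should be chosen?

A1

A1: 0.1·26 + 0.9·(-2) = 0.8
A2: 0.1·29 + 0.9·(-10) = -6.1
A3: 0.1·26 + 0.9·(-10) = -6.4
A4: 0.1·21 + 0.9·(-7) = -4.2
Highest Hurwicz score = 0.8 → A1.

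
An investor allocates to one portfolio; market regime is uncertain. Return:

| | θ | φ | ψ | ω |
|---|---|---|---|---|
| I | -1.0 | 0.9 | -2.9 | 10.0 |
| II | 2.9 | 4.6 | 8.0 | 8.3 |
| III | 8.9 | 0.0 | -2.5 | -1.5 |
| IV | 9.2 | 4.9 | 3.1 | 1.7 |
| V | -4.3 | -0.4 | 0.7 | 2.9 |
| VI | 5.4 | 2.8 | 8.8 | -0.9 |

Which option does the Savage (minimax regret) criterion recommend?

II

Column bests: θ=9.2, φ=4.9, ψ=8.8, ω=10.0.
I regrets: 10.2, 4.0, 11.7, 0.0 → max 11.7
II regrets: 6.3, 0.3, 0.8, 1.7 → max 6.3
III regrets: 0.3, 4.9, 11.3, 11.5 → max 11.5
IV regrets: 0.0, 0.0, 5.7, 8.3 → max 8.3
V regrets: 13.5, 5.3, 8.1, 7.1 → max 13.5
VI regrets: 3.8, 2.1, 0.0, 10.9 → max 10.9
Smallest max regret = 6.3 → II.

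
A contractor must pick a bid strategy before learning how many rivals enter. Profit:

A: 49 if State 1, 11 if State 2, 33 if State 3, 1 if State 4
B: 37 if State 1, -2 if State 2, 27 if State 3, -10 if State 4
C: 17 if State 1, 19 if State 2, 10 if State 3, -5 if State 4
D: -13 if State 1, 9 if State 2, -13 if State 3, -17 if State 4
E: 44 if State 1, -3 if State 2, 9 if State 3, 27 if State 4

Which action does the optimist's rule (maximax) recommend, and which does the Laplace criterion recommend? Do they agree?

maximax → A; laplace → A (agree)

Row maxima: A=49, B=37, C=19, D=9, E=44
Best best-case = 49 → A.
Row averages: A=23.5, B=13, C=10.25, D=-8.5, E=19.25
Highest average = 23.5 → A.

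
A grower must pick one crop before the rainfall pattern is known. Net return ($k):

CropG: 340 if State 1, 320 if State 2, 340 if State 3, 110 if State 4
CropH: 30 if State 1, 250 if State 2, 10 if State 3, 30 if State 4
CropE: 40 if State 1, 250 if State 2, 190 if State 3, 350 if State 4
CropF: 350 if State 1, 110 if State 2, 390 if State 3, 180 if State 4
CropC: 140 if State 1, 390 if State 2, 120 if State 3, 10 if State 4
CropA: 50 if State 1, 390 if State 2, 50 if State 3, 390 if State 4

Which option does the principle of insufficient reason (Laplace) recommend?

CropG

Row averages: CropG=277.5, CropH=80, CropE=207.5, CropF=257.5, CropC=165, CropA=220
Highest average = 277.5 → CropG.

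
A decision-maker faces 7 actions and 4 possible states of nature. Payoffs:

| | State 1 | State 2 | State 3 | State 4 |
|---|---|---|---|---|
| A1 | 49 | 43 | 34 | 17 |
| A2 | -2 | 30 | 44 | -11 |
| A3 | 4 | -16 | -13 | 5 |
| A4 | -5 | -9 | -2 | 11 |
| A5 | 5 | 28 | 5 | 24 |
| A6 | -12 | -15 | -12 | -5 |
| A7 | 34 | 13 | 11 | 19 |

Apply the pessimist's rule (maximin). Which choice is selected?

Row minima: A1=17, A2=-11, A3=-16, A4=-9, A5=5, A6=-15, A7=11
Best worst-case = 17 → A1.

A1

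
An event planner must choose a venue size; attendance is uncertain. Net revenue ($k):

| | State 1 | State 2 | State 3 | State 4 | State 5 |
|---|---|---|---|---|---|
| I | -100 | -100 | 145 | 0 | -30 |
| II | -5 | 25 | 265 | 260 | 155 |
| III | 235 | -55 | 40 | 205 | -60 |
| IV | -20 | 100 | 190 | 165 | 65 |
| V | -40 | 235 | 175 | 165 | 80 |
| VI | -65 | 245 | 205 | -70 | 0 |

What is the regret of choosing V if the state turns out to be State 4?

95

Best payoff under State 4 is 260.
Regret = 260 − 165 = 95.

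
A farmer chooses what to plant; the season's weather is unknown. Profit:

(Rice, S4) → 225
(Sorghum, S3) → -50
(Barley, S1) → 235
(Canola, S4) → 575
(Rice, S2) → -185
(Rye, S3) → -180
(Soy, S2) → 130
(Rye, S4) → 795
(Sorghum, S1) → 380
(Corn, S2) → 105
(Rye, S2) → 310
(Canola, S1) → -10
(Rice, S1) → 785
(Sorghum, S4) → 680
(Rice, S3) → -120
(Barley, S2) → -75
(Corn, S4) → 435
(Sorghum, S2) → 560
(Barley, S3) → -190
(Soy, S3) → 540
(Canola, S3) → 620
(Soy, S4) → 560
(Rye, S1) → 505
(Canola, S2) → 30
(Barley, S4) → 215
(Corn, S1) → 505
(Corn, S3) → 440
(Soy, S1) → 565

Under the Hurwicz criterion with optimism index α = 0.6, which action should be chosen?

Rye

Corn: 0.6·505 + 0.4·105 = 345
Barley: 0.6·235 + 0.4·(-190) = 65
Sorghum: 0.6·680 + 0.4·(-50) = 388
Soy: 0.6·565 + 0.4·130 = 391
Rye: 0.6·795 + 0.4·(-180) = 405
Canola: 0.6·620 + 0.4·(-10) = 368
Rice: 0.6·785 + 0.4·(-185) = 397
Highest Hurwicz score = 405 → Rye.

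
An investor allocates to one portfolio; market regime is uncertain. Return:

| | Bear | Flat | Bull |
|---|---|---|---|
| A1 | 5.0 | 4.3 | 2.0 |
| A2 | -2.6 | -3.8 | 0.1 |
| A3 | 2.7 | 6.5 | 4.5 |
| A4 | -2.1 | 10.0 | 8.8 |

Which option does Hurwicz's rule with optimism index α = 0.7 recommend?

A1: 0.7·5.0 + 0.3·2.0 = 4.1
A2: 0.7·0.1 + 0.3·(-3.8) = -1.07
A3: 0.7·6.5 + 0.3·2.7 = 5.36
A4: 0.7·10.0 + 0.3·(-2.1) = 6.37
Highest Hurwicz score = 6.37 → A4.

A4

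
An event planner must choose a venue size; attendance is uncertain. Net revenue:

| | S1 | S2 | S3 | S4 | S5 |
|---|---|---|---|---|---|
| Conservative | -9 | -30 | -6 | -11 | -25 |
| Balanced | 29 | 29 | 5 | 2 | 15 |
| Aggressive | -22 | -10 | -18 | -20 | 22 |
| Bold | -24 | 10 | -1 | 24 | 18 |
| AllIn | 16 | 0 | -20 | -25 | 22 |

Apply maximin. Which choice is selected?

Row minima: Conservative=-30, Balanced=2, Aggressive=-22, Bold=-24, AllIn=-25
Best worst-case = 2 → Balanced.

Balanced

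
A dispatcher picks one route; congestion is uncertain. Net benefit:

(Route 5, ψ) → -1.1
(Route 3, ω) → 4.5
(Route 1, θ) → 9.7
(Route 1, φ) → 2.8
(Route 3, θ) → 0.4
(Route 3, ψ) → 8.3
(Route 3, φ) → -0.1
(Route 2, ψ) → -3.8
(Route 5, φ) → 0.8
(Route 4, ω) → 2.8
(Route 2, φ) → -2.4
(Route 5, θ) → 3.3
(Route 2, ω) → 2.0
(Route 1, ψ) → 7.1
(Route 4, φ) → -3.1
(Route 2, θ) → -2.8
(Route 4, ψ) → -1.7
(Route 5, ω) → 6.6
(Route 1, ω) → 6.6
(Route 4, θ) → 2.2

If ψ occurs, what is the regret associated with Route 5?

9.4

Best payoff under ψ is 8.3.
Regret = 8.3 − (-1.1) = 9.4.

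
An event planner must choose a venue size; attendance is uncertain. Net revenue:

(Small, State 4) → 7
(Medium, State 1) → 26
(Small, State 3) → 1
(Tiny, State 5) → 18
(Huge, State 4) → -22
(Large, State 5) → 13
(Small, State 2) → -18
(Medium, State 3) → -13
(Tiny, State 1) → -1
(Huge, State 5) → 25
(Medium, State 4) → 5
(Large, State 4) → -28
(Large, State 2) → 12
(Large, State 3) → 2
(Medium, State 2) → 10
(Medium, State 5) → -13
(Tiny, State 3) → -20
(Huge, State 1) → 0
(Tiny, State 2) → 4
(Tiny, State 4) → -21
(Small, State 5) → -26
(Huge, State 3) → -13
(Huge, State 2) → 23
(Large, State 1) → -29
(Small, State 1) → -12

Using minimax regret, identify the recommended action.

Column bests: State 1=26, State 2=23, State 3=2, State 4=7, State 5=25.
Tiny regrets: 27, 19, 22, 28, 7 → max 28
Small regrets: 38, 41, 1, 0, 51 → max 51
Medium regrets: 0, 13, 15, 2, 38 → max 38
Large regrets: 55, 11, 0, 35, 12 → max 55
Huge regrets: 26, 0, 15, 29, 0 → max 29
Smallest max regret = 28 → Tiny.

Tiny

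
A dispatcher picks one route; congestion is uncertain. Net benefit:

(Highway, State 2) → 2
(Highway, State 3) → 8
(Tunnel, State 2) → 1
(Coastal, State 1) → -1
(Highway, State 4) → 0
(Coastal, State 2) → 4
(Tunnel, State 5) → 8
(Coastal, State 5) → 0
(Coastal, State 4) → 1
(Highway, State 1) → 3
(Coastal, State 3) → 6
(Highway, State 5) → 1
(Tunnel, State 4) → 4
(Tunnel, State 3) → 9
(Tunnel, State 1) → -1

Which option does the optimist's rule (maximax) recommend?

Tunnel

Row maxima: Highway=8, Coastal=6, Tunnel=9
Best best-case = 9 → Tunnel.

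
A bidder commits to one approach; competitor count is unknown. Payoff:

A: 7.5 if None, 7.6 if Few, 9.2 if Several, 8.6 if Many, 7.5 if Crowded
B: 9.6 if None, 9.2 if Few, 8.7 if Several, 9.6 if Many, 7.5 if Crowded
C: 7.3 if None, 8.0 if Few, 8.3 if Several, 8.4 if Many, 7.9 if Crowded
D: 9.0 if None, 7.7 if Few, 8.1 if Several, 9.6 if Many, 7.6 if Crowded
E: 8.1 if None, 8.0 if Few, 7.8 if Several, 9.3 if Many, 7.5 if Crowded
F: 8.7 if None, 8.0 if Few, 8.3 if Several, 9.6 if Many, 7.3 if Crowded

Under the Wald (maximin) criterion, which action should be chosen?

Row minima: A=7.5, B=7.5, C=7.3, D=7.6, E=7.5, F=7.3
Best worst-case = 7.6 → D.

D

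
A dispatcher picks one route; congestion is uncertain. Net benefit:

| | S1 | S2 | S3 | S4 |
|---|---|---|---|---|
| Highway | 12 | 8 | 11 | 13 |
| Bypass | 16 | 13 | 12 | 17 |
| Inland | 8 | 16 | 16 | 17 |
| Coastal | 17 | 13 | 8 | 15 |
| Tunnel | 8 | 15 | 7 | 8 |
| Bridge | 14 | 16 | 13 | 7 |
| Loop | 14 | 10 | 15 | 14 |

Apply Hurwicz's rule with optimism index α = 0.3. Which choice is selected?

Highway: 0.3·13 + 0.7·8 = 9.5
Bypass: 0.3·17 + 0.7·12 = 13.5
Inland: 0.3·17 + 0.7·8 = 10.7
Coastal: 0.3·17 + 0.7·8 = 10.7
Tunnel: 0.3·15 + 0.7·7 = 9.4
Bridge: 0.3·16 + 0.7·7 = 9.7
Loop: 0.3·15 + 0.7·10 = 11.5
Highest Hurwicz score = 13.5 → Bypass.

Bypass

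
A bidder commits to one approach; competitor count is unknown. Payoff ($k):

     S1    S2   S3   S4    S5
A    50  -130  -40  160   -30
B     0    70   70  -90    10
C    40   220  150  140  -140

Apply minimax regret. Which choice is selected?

Column bests: S1=50, S2=220, S3=150, S4=160, S5=10.
A regrets: 0, 350, 190, 0, 40 → max 350
B regrets: 50, 150, 80, 250, 0 → max 250
C regrets: 10, 0, 0, 20, 150 → max 150
Smallest max regret = 150 → C.

C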